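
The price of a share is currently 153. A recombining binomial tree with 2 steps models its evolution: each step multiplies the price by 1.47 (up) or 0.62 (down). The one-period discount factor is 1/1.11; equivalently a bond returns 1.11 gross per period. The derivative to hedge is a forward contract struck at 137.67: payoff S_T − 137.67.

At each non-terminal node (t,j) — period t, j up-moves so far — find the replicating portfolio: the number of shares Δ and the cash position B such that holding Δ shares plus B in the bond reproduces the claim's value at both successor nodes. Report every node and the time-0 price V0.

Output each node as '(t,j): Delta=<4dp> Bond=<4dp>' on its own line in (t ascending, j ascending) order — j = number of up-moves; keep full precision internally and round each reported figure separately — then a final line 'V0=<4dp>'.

The replicating-portfolio and risk-neutral prices coincide; use p* = (1.11−0.62)/(1.47−0.62) = 0.5765 for the latter.
Terminal payoffs: V(2,0)=-78.8568, V(2,1)=1.7742, V(2,2)=192.9477
  t=1,j=0: stock 94.8600 → up 139.4442 (V=1.7742), down 58.8132 (V=-78.8568). Price -29.1670; hedge Δ=1.0000, bond B=-124.0270.
  t=1,j=1: stock 224.9100 → up 330.6177 (V=192.9477), down 139.4442 (V=1.7742). Price 100.8830; hedge Δ=1.0000, bond B=-124.0270.
  t=0,j=0: stock 153.0000 → up 224.9100 (V=100.8830), down 94.8600 (V=-29.1670). Price 41.2639; hedge Δ=1.0000, bond B=-111.7361.
Check: Δ(0,0)·S0 + B(0,0) = 41.2639 = V0.

(0,0): Delta=1.0000 Bond=-111.7361
(1,0): Delta=1.0000 Bond=-124.0270
(1,1): Delta=1.0000 Bond=-124.0270
V0=41.2639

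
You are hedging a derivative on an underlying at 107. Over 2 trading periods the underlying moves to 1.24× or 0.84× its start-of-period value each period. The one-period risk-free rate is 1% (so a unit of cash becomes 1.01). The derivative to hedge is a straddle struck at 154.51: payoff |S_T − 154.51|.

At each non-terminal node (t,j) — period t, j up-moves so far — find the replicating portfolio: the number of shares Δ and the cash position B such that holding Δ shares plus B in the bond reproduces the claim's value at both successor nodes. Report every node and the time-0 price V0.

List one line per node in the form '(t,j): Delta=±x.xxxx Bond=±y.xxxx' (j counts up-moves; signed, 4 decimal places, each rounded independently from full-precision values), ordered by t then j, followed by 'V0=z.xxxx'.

(0,0): Delta=-0.8031 Bond=133.9442
(1,0): Delta=-1.0000 Bond=152.9802
(1,1): Delta=-0.6227 Bond=111.3411
V0=48.0115

Since d<R<u, set p* = (R−d)/(u−d) = 0.4250; price each node as the discounted p*-expectation of its children.
At expiry t=2: V(2,0)=79.0108, V(2,1)=43.0588, V(2,2)=10.0132
  t=1,j=0: stock 89.8800 → up 111.4512 (V=43.0588), down 75.4992 (V=79.0108). Price 63.1002; hedge Δ=-1.0000, bond B=152.9802.
  t=1,j=1: stock 132.6800 → up 164.5232 (V=10.0132), down 111.4512 (V=43.0588). Price 28.7271; hedge Δ=-0.6227, bond B=111.3411.
  t=0,j=0: stock 107.0000 → up 132.6800 (V=28.7271), down 89.8800 (V=63.1002). Price 48.0115; hedge Δ=-0.8031, bond B=133.9442.
The time-0 hedge costs 48.0115, which is the no-arbitrage price.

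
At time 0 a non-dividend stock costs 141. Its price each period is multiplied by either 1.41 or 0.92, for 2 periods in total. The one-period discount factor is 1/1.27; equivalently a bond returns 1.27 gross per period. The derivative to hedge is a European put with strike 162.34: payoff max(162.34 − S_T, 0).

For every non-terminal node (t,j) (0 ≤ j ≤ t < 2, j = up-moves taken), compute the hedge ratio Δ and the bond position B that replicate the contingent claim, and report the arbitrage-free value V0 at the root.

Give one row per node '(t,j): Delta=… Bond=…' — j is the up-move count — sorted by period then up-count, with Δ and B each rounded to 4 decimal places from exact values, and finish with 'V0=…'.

(0,0): Delta=-0.1400 Bond=21.9175
(1,0): Delta=-0.6765 Bond=97.4235
(1,1): Delta=0.0000 Bond=0.0000
V0=2.1762

The replicating-portfolio and risk-neutral prices coincide; use p* = (1.27−0.92)/(1.41−0.92) = 0.7143 for the latter.
At expiry t=2: V(2,0)=42.9976, V(2,1)=0.0000, V(2,2)=0.0000
(1,0): S=129.7200. Δ = (V_up−V_dn)/(S_up−S_dn) = (0.0000−42.9976)/(182.9052−119.3424) = -0.6765. V = [p*·0.0000 + (1−p*)·42.9976]/1.27 = 9.6733. B = V − Δ·S = 97.4235.
(1,1): S=198.8100. Δ = (V_up−V_dn)/(S_up−S_dn) = (0.0000−0.0000)/(280.3221−182.9052) = 0.0000. V = [p*·0.0000 + (1−p*)·0.0000]/1.27 = 0.0000. B = V − Δ·S = 0.0000.
(0,0): S=141.0000. Δ = (V_up−V_dn)/(S_up−S_dn) = (0.0000−9.6733)/(198.8100−129.7200) = -0.1400. V = [p*·0.0000 + (1−p*)·9.6733]/1.27 = 2.1762. B = V − Δ·S = 21.9175.
Self-financing check: at every node Δ·S+B equals the discounted successor values.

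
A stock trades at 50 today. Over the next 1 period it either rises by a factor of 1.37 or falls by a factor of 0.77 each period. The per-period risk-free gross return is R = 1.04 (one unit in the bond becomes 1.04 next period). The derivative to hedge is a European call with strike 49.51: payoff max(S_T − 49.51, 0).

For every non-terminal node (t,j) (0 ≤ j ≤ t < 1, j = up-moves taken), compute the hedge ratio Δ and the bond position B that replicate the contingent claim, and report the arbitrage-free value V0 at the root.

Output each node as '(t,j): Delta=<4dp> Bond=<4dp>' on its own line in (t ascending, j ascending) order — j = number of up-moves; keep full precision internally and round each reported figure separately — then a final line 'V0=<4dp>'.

(0,0): Delta=0.6330 Bond=-23.4332
V0=8.2168

Under the risk-neutral measure, an up-move has probability p* = (R−d)/(u−d) = 0.4500 and values discount at R = 1.04.
Terminal values V(1,·): V(1,0)=0.0000, V(1,1)=18.9900
(0,0): S=50.0000. Δ = (V_up−V_dn)/(S_up−S_dn) = (18.9900−0.0000)/(68.5000−38.5000) = 0.6330. V = [p*·18.9900 + (1−p*)·0.0000]/1.04 = 8.2168. B = V − Δ·S = -23.4332.
Self-financing check: at every node Δ·S+B equals the discounted successor values.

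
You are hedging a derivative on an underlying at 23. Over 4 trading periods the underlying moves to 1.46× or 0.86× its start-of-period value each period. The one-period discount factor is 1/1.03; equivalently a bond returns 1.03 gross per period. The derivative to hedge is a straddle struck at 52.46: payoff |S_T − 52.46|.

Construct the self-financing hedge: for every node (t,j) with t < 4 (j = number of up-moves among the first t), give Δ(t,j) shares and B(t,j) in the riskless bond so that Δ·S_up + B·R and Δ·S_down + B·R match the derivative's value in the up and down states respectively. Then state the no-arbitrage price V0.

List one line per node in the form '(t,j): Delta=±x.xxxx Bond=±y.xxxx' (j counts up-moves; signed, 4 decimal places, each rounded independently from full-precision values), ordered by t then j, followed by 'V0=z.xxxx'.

The replicating-portfolio and risk-neutral prices coincide; use p* = (1.03−0.86)/(1.46−0.86) = 0.2833 for the latter.
Terminal values V(4,·): V(4,0)=39.8788, V(4,1)=31.1012, V(4,2)=16.1998, V(4,3)=9.0981, V(4,4)=52.0455
Node (3,0) S=14.6293: V=(p*·31.1012+(1−p*)·39.8788)/1.03=36.3028; Δ=(31.1012−39.8788)/(21.3588−12.5812)=-1.0000; B=V−Δ·S=50.9320
Node (3,1) S=24.8358: V=(p*·16.1998+(1−p*)·31.1012)/1.03=26.0963; Δ=(16.1998−31.1012)/(36.2602−21.3588)=-1.0000; B=V−Δ·S=50.9320
Node (3,2) S=42.1630: V=(p*·9.0981+(1−p*)·16.1998)/1.03=13.7744; Δ=(9.0981−16.1998)/(61.5581−36.2602)=-0.2807; B=V−Δ·S=25.6106
Node (3,3) S=71.5791: V=(p*·52.0455+(1−p*)·9.0981)/1.03=20.6471; Δ=(52.0455−9.0981)/(104.5055−61.5581)=1.0000; B=V−Δ·S=-50.9320
Node (2,0) S=17.0108: V=(p*·26.0963+(1−p*)·36.3028)/1.03=32.4378; Δ=(26.0963−36.3028)/(24.8358−14.6293)=-1.0000; B=V−Δ·S=49.4486
Node (2,1) S=28.8788: V=(p*·13.7744+(1−p*)·26.0963)/1.03=21.9467; Δ=(13.7744−26.0963)/(42.1630−24.8358)=-0.7111; B=V−Δ·S=42.4831
Node (2,2) S=49.0268: V=(p*·20.6471+(1−p*)·13.7744)/1.03=15.2637; Δ=(20.6471−13.7744)/(71.5791−42.1630)=0.2336; B=V−Δ·S=3.8092
Node (1,0) S=19.7800: V=(p*·21.9467+(1−p*)·32.4378)/1.03=28.6071; Δ=(21.9467−32.4378)/(28.8788−17.0108)=-0.8840; B=V−Δ·S=46.0923
Node (1,1) S=33.5800: V=(p*·15.2637+(1−p*)·21.9467)/1.03=19.4691; Δ=(15.2637−21.9467)/(49.0268−28.8788)=-0.3317; B=V−Δ·S=30.6073
Node (0,0) S=23.0000: V=(p*·19.4691+(1−p*)·28.6071)/1.03=25.2602; Δ=(19.4691−28.6071)/(33.5800−19.7800)=-0.6622; B=V−Δ·S=40.4902
Check: Δ(0,0)·S0 + B(0,0) = 25.2602 = V0.

(0,0): Delta=-0.6622 Bond=40.4902
(1,0): Delta=-0.8840 Bond=46.0923
(1,1): Delta=-0.3317 Bond=30.6073
(2,0): Delta=-1.0000 Bond=49.4486
(2,1): Delta=-0.7111 Bond=42.4831
(2,2): Delta=0.2336 Bond=3.8092
(3,0): Delta=-1.0000 Bond=50.9320
(3,1): Delta=-1.0000 Bond=50.9320
(3,2): Delta=-0.2807 Bond=25.6106
(3,3): Delta=1.0000 Bond=-50.9320
V0=25.2602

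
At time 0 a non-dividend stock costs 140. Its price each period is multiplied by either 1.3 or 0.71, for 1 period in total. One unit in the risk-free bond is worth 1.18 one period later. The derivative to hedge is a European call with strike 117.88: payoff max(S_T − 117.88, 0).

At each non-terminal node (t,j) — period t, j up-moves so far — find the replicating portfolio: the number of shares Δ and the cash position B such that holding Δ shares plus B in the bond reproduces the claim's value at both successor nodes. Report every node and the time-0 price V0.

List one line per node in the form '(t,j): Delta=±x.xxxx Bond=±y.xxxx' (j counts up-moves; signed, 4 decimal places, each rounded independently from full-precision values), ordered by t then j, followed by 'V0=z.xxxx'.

(0,0): Delta=0.7763 Bond=-65.3910
V0=43.2870

No-arbitrage ⇒ martingale measure with p* = (R−d)/(u−d) = 0.7966.
At expiry t=1: V(1,0)=0.0000, V(1,1)=64.1200
  t=0,j=0: stock 140.0000 → up 182.0000 (V=64.1200), down 99.4000 (V=0.0000). Price 43.2870; hedge Δ=0.7763, bond B=-65.3910.
Check: Δ(0,0)·S0 + B(0,0) = 43.2870 = V0.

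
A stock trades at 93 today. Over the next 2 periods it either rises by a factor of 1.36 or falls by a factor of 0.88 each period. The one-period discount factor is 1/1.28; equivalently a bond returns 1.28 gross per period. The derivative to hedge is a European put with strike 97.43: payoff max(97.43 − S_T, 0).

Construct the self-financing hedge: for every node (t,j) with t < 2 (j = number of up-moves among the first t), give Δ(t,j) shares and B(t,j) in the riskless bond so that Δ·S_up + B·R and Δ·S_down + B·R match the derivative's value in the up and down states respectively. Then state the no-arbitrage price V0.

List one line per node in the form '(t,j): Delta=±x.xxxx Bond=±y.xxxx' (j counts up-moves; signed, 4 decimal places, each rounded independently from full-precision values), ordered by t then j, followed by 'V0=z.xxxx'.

(0,0): Delta=-0.0741 Bond=7.3239
(1,0): Delta=-0.6469 Bond=56.2479
(1,1): Delta=0.0000 Bond=0.0000
V0=0.4308

No-arbitrage ⇒ martingale measure with p* = (R−d)/(u−d) = 0.8333.
Terminal values V(2,·): V(2,0)=25.4108, V(2,1)=0.0000, V(2,2)=0.0000
  t=1,j=0: stock 81.8400 → up 111.3024 (V=0.0000), down 72.0192 (V=25.4108). Price 3.3087; hedge Δ=-0.6469, bond B=56.2479.
  t=1,j=1: stock 126.4800 → up 172.0128 (V=0.0000), down 111.3024 (V=0.0000). Price 0.0000; hedge Δ=0.0000, bond B=0.0000.
  t=0,j=0: stock 93.0000 → up 126.4800 (V=0.0000), down 81.8400 (V=3.3087). Price 0.4308; hedge Δ=-0.0741, bond B=7.3239.
The time-0 hedge costs 0.4308, which is the no-arbitrage price.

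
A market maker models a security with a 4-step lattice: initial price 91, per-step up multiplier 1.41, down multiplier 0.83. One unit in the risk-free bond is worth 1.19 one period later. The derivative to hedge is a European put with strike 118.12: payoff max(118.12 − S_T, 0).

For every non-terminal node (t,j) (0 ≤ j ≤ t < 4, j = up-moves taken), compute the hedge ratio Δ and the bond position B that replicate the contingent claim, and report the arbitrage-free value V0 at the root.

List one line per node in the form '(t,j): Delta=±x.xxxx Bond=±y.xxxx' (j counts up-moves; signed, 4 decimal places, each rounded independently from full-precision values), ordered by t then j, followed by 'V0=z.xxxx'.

(0,0): Delta=-0.1533 Bond=17.7497
(1,0): Delta=-0.4097 Bond=40.4855
(1,1): Delta=-0.0611 Bond=9.2891
(2,0): Delta=-0.9066 Bond=79.3265
(2,1): Delta=-0.2309 Bond=29.1423
(2,2): Delta=0.0000 Bond=0.0000
(3,0): Delta=-1.0000 Bond=99.2605
(3,1): Delta=-0.8729 Bond=91.4273
(3,2): Delta=0.0000 Bond=0.0000
(3,3): Delta=0.0000 Bond=0.0000
V0=3.7974

Under the risk-neutral measure, an up-move has probability p* = (R−d)/(u−d) = 0.6207 and values discount at R = 1.19.
At expiry t=4: V(4,0)=74.9329, V(4,1)=44.7540, V(4,2)=0.0000, V(4,3)=0.0000, V(4,4)=0.0000
(3,0): S=52.0326. Δ = (V_up−V_dn)/(S_up−S_dn) = (44.7540−74.9329)/(73.3660−43.1871) = -1.0000. V = [p*·44.7540 + (1−p*)·74.9329]/1.19 = 47.2279. B = V − Δ·S = 99.2605.
(3,1): S=88.3928. Δ = (V_up−V_dn)/(S_up−S_dn) = (0.0000−44.7540)/(124.6338−73.3660) = -0.8729. V = [p*·0.0000 + (1−p*)·44.7540]/1.19 = 14.2653. B = V − Δ·S = 91.4273.
(3,2): S=150.1612. Δ = (V_up−V_dn)/(S_up−S_dn) = (0.0000−0.0000)/(211.7273−124.6338) = 0.0000. V = [p*·0.0000 + (1−p*)·0.0000]/1.19 = 0.0000. B = V − Δ·S = 0.0000.
(3,3): S=255.0931. Δ = (V_up−V_dn)/(S_up−S_dn) = (0.0000−0.0000)/(359.6813−211.7273) = 0.0000. V = [p*·0.0000 + (1−p*)·0.0000]/1.19 = 0.0000. B = V − Δ·S = 0.0000.
(2,0): S=62.6899. Δ = (V_up−V_dn)/(S_up−S_dn) = (14.2653−47.2279)/(88.3928−52.0326) = -0.9066. V = [p*·14.2653 + (1−p*)·47.2279]/1.19 = 22.4944. B = V − Δ·S = 79.3265.
(2,1): S=106.4973. Δ = (V_up−V_dn)/(S_up−S_dn) = (0.0000−14.2653)/(150.1612−88.3928) = -0.2309. V = [p*·0.0000 + (1−p*)·14.2653]/1.19 = 4.5470. B = V − Δ·S = 29.1423.
(2,2): S=180.9171. Δ = (V_up−V_dn)/(S_up−S_dn) = (0.0000−0.0000)/(255.0931−150.1612) = 0.0000. V = [p*·0.0000 + (1−p*)·0.0000]/1.19 = 0.0000. B = V − Δ·S = 0.0000.
(1,0): S=75.5300. Δ = (V_up−V_dn)/(S_up−S_dn) = (4.5470−22.4944)/(106.4973−62.6899) = -0.4097. V = [p*·4.5470 + (1−p*)·22.4944]/1.19 = 9.5417. B = V − Δ·S = 40.4855.
(1,1): S=128.3100. Δ = (V_up−V_dn)/(S_up−S_dn) = (0.0000−4.5470)/(180.9171−106.4973) = -0.0611. V = [p*·0.0000 + (1−p*)·4.5470]/1.19 = 1.4494. B = V − Δ·S = 9.2891.
(0,0): S=91.0000. Δ = (V_up−V_dn)/(S_up−S_dn) = (1.4494−9.5417)/(128.3100−75.5300) = -0.1533. V = [p*·1.4494 + (1−p*)·9.5417]/1.19 = 3.7974. B = V − Δ·S = 17.7497.
Self-financing check: at every node Δ·S+B equals the discounted successor values.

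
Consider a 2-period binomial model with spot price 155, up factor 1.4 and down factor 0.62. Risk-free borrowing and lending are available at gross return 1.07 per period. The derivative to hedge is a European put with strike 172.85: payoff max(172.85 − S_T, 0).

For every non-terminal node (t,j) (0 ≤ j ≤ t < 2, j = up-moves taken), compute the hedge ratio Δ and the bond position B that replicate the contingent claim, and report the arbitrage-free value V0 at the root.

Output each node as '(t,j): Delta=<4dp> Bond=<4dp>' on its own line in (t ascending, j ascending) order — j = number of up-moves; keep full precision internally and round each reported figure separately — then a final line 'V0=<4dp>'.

Risk-neutral probability p* = (R−d)/(u−d) = (1.07−0.62)/(1.4−0.62) = 0.5769.
Terminal payoffs: V(2,0)=113.2680, V(2,1)=38.3100, V(2,2)=0.0000
(1,0): S=96.1000. Δ = (V_up−V_dn)/(S_up−S_dn) = (38.3100−113.2680)/(134.5400−59.5820) = -1.0000. V = [p*·38.3100 + (1−p*)·113.2680]/1.07 = 65.4421. B = V − Δ·S = 161.5421.
(1,1): S=217.0000. Δ = (V_up−V_dn)/(S_up−S_dn) = (0.0000−38.3100)/(303.8000−134.5400) = -0.2263. V = [p*·0.0000 + (1−p*)·38.3100]/1.07 = 15.1477. B = V − Δ·S = 64.2631.
(0,0): S=155.0000. Δ = (V_up−V_dn)/(S_up−S_dn) = (15.1477−65.4421)/(217.0000−96.1000) = -0.4160. V = [p*·15.1477 + (1−p*)·65.4421]/1.07 = 34.0431. B = V − Δ·S = 98.5230.
Check: Δ(0,0)·S0 + B(0,0) = 34.0431 = V0.

(0,0): Delta=-0.4160 Bond=98.5230
(1,0): Delta=-1.0000 Bond=161.5421
(1,1): Delta=-0.2263 Bond=64.2631
V0=34.0431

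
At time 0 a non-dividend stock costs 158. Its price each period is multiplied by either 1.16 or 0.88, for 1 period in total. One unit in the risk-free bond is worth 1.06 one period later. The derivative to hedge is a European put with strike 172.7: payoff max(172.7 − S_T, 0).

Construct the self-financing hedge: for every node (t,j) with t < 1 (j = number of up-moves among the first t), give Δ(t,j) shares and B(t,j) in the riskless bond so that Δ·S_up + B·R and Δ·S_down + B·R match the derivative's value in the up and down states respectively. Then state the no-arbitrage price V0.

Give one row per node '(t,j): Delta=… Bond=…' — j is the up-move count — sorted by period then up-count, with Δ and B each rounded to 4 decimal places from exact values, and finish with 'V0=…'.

(0,0): Delta=-0.7608 Bond=131.5553
V0=11.3410

The replicating-portfolio and risk-neutral prices coincide; use p* = (1.06−0.88)/(1.16−0.88) = 0.6429 for the latter.
Terminal values V(1,·): V(1,0)=33.6600, V(1,1)=0.0000
  t=0,j=0: stock 158.0000 → up 183.2800 (V=0.0000), down 139.0400 (V=33.6600). Price 11.3410; hedge Δ=-0.7608, bond B=131.5553.
Root portfolio cost Δ·158+B reproduces V0=11.3410.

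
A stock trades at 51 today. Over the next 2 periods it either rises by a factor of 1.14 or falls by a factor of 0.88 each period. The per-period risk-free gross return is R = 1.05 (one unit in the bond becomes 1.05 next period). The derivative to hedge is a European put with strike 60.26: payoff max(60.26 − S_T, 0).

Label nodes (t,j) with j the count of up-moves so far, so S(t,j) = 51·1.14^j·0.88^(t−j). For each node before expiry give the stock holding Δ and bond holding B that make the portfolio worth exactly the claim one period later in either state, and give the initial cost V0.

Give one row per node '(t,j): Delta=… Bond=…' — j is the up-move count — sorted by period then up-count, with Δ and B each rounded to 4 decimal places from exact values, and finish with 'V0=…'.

(0,0): Delta=-0.7173 Bond=42.5746
(1,0): Delta=-1.0000 Bond=57.3905
(1,1): Delta=-0.6018 Bond=37.9866
V0=5.9918

Under the risk-neutral measure, an up-move has probability p* = (R−d)/(u−d) = 0.6538 and values discount at R = 1.05.
Payoff layer (t=2): V(2,0)=20.7656, V(2,1)=9.0968, V(2,2)=0.0000
  t=1,j=0: stock 44.8800 → up 51.1632 (V=9.0968), down 39.4944 (V=20.7656). Price 12.5105; hedge Δ=-1.0000, bond B=57.3905.
  t=1,j=1: stock 58.1400 → up 66.2796 (V=0.0000), down 51.1632 (V=9.0968). Price 2.9989; hedge Δ=-0.6018, bond B=37.9866.
  t=0,j=0: stock 51.0000 → up 58.1400 (V=2.9989), down 44.8800 (V=12.5105). Price 5.9918; hedge Δ=-0.7173, bond B=42.5746.
Self-financing check: at every node Δ·S+B equals the discounted successor values.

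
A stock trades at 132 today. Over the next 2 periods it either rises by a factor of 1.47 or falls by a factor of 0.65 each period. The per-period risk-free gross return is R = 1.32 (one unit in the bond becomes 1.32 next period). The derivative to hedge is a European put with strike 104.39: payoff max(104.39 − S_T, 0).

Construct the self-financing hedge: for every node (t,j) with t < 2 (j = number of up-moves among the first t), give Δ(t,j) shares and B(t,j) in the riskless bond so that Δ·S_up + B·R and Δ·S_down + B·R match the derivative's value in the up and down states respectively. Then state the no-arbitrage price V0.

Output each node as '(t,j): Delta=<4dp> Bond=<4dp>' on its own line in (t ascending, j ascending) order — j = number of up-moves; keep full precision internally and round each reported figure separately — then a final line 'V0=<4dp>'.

No-arbitrage ⇒ martingale measure with p* = (R−d)/(u−d) = 0.8171.
At expiry t=2: V(2,0)=48.6200, V(2,1)=0.0000, V(2,2)=0.0000
  t=1,j=0: stock 85.8000 → up 126.1260 (V=0.0000), down 55.7700 (V=48.6200). Price 6.7378; hedge Δ=-0.6911, bond B=66.0305.
  t=1,j=1: stock 194.0400 → up 285.2388 (V=0.0000), down 126.1260 (V=0.0000). Price 0.0000; hedge Δ=0.0000, bond B=0.0000.
  t=0,j=0: stock 132.0000 → up 194.0400 (V=0.0000), down 85.8000 (V=6.7378). Price 0.9337; hedge Δ=-0.0622, bond B=9.1506.
The time-0 hedge costs 0.9337, which is the no-arbitrage price.

(0,0): Delta=-0.0622 Bond=9.1506
(1,0): Delta=-0.6911 Bond=66.0305
(1,1): Delta=0.0000 Bond=0.0000
V0=0.9337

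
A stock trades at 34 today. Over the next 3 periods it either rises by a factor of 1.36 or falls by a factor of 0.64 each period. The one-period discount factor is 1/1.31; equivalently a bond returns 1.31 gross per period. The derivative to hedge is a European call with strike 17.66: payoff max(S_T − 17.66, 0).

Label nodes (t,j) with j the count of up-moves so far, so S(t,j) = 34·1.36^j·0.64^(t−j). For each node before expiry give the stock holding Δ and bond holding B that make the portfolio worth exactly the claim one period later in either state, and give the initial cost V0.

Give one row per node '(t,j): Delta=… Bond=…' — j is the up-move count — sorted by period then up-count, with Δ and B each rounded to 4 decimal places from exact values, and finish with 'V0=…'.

No-arbitrage ⇒ martingale measure with p* = (R−d)/(u−d) = 0.9306.
At expiry t=3: V(3,0)=0.0000, V(3,1)=1.2799, V(3,2)=22.5873, V(3,3)=67.8655
Node (2,0) S=13.9264: V=(p*·1.2799+(1−p*)·0.0000)/1.31=0.9092; Δ=(1.2799−0.0000)/(18.9399−8.9129)=0.1276; B=V−Δ·S=-0.8685
Node (2,1) S=29.5936: V=(p*·22.5873+(1−p*)·1.2799)/1.31=16.1127; Δ=(22.5873−1.2799)/(40.2473−18.9399)=1.0000; B=V−Δ·S=-13.4809
Node (2,2) S=62.8864: V=(p*·67.8655+(1−p*)·22.5873)/1.31=49.4055; Δ=(67.8655−22.5873)/(85.5255−40.2473)=1.0000; B=V−Δ·S=-13.4809
Node (1,0) S=21.7600: V=(p*·16.1127+(1−p*)·0.9092)/1.31=11.4938; Δ=(16.1127−0.9092)/(29.5936−13.9264)=0.9704; B=V−Δ·S=-9.6222
Node (1,1) S=46.2400: V=(p*·49.4055+(1−p*)·16.1127)/1.31=35.9492; Δ=(49.4055−16.1127)/(62.8864−29.5936)=1.0000; B=V−Δ·S=-10.2908
Node (0,0) S=34.0000: V=(p*·35.9492+(1−p*)·11.4938)/1.31=26.1457; Δ=(35.9492−11.4938)/(46.2400−21.7600)=0.9990; B=V−Δ·S=-7.8201
Self-financing check: at every node Δ·S+B equals the discounted successor values.

(0,0): Delta=0.9990 Bond=-7.8201
(1,0): Delta=0.9704 Bond=-9.6222
(1,1): Delta=1.0000 Bond=-10.2908
(2,0): Delta=0.1276 Bond=-0.8685
(2,1): Delta=1.0000 Bond=-13.4809
(2,2): Delta=1.0000 Bond=-13.4809
V0=26.1457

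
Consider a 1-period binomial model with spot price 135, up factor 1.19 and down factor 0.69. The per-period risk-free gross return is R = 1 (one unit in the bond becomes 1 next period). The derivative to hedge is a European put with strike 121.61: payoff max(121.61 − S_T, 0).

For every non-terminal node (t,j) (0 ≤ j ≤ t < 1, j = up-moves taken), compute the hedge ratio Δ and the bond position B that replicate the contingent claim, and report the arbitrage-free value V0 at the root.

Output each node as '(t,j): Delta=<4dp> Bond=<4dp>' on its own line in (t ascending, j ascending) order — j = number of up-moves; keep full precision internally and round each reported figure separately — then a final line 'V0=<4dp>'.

(0,0): Delta=-0.4216 Bond=67.7348
V0=10.8148

Under the risk-neutral measure, an up-move has probability p* = (R−d)/(u−d) = 0.6200 and values discount at R = 1.
At expiry t=1: V(1,0)=28.4600, V(1,1)=0.0000
  t=0,j=0: stock 135.0000 → up 160.6500 (V=0.0000), down 93.1500 (V=28.4600). Price 10.8148; hedge Δ=-0.4216, bond B=67.7348.
Each (Δ,B) replicates both successor values, so the strategy is self-financing and V0 is arbitrage-free.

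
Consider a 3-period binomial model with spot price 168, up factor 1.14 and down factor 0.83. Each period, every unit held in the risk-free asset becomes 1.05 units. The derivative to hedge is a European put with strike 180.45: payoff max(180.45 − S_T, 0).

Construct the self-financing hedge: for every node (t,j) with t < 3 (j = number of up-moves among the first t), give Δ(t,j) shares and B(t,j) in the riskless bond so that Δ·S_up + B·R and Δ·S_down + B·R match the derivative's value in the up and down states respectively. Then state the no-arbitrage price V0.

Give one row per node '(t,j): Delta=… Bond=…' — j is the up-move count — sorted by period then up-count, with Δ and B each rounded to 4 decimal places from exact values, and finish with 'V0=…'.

The replicating-portfolio and risk-neutral prices coincide; use p* = (1.05−0.83)/(1.14−0.83) = 0.7097 for the latter.
Terminal values V(3,·): V(3,0)=84.3898, V(3,1)=48.5119, V(3,2)=0.0000, V(3,3)=0.0000
(2,0): S=115.7352. Δ = (V_up−V_dn)/(S_up−S_dn) = (48.5119−84.3898)/(131.9381−96.0602) = -1.0000. V = [p*·48.5119 + (1−p*)·84.3898]/1.05 = 56.1219. B = V − Δ·S = 171.8571.
(2,1): S=158.9616. Δ = (V_up−V_dn)/(S_up−S_dn) = (0.0000−48.5119)/(181.2162−131.9381) = -0.9845. V = [p*·0.0000 + (1−p*)·48.5119]/1.05 = 13.4134. B = V − Δ·S = 169.9033.
(2,2): S=218.3328. Δ = (V_up−V_dn)/(S_up−S_dn) = (0.0000−0.0000)/(248.8994−181.2162) = 0.0000. V = [p*·0.0000 + (1−p*)·0.0000]/1.05 = 0.0000. B = V − Δ·S = 0.0000.
(1,0): S=139.4400. Δ = (V_up−V_dn)/(S_up−S_dn) = (13.4134−56.1219)/(158.9616−115.7352) = -0.9880. V = [p*·13.4134 + (1−p*)·56.1219]/1.05 = 24.5835. B = V − Δ·S = 162.3529.
(1,1): S=191.5200. Δ = (V_up−V_dn)/(S_up−S_dn) = (0.0000−13.4134)/(218.3328−158.9616) = -0.2259. V = [p*·0.0000 + (1−p*)·13.4134]/1.05 = 3.7088. B = V − Δ·S = 46.9779.
(0,0): S=168.0000. Δ = (V_up−V_dn)/(S_up−S_dn) = (3.7088−24.5835)/(191.5200−139.4400) = -0.4008. V = [p*·3.7088 + (1−p*)·24.5835]/1.05 = 9.3040. B = V − Δ·S = 76.6418.
Self-financing check: at every node Δ·S+B equals the discounted successor values.

(0,0): Delta=-0.4008 Bond=76.6418
(1,0): Delta=-0.9880 Bond=162.3529
(1,1): Delta=-0.2259 Bond=46.9779
(2,0): Delta=-1.0000 Bond=171.8571
(2,1): Delta=-0.9845 Bond=169.9033
(2,2): Delta=0.0000 Bond=0.0000
V0=9.3040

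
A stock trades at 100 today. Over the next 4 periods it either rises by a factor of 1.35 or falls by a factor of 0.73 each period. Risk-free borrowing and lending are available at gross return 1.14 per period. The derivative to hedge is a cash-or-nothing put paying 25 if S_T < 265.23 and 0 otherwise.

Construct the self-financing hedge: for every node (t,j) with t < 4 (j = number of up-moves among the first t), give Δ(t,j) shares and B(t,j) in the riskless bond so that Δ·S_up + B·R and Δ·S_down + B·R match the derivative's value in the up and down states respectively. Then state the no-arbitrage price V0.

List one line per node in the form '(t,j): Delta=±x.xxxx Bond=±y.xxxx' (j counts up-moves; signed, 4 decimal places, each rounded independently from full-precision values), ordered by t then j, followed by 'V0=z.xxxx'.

(0,0): Delta=-0.0787 Bond=19.8420
(1,0): Delta=0.0000 Bond=16.8743
(1,1): Delta=-0.1005 Bond=25.5627
(2,0): Delta=0.0000 Bond=19.2367
(2,1): Delta=0.0000 Bond=19.2367
(2,2): Delta=-0.1283 Bond=34.2147
(3,0): Delta=0.0000 Bond=21.9298
(3,1): Delta=0.0000 Bond=21.9298
(3,2): Delta=0.0000 Bond=21.9298
(3,3): Delta=-0.1639 Bond=47.7504
V0=11.9713

Risk-neutral probability p* = (R−d)/(u−d) = (1.14−0.73)/(1.35−0.73) = 0.6613.
At expiry t=4: V(4,0)=25.0000, V(4,1)=25.0000, V(4,2)=25.0000, V(4,3)=25.0000, V(4,4)=0.0000
(3,0): S=38.9017. Δ = (V_up−V_dn)/(S_up−S_dn) = (25.0000−25.0000)/(52.5173−28.3982) = 0.0000. V = [p*·25.0000 + (1−p*)·25.0000]/1.14 = 21.9298. B = V − Δ·S = 21.9298.
(3,1): S=71.9415. Δ = (V_up−V_dn)/(S_up−S_dn) = (25.0000−25.0000)/(97.1210−52.5173) = 0.0000. V = [p*·25.0000 + (1−p*)·25.0000]/1.14 = 21.9298. B = V − Δ·S = 21.9298.
(3,2): S=133.0425. Δ = (V_up−V_dn)/(S_up−S_dn) = (25.0000−25.0000)/(179.6074−97.1210) = 0.0000. V = [p*·25.0000 + (1−p*)·25.0000]/1.14 = 21.9298. B = V − Δ·S = 21.9298.
(3,3): S=246.0375. Δ = (V_up−V_dn)/(S_up−S_dn) = (0.0000−25.0000)/(332.1506−179.6074) = -0.1639. V = [p*·0.0000 + (1−p*)·25.0000]/1.14 = 7.4278. B = V − Δ·S = 47.7504.
(2,0): S=53.2900. Δ = (V_up−V_dn)/(S_up−S_dn) = (21.9298−21.9298)/(71.9415−38.9017) = 0.0000. V = [p*·21.9298 + (1−p*)·21.9298]/1.14 = 19.2367. B = V − Δ·S = 19.2367.
(2,1): S=98.5500. Δ = (V_up−V_dn)/(S_up−S_dn) = (21.9298−21.9298)/(133.0425−71.9415) = 0.0000. V = [p*·21.9298 + (1−p*)·21.9298]/1.14 = 19.2367. B = V − Δ·S = 19.2367.
(2,2): S=182.2500. Δ = (V_up−V_dn)/(S_up−S_dn) = (7.4278−21.9298)/(246.0375−133.0425) = -0.1283. V = [p*·7.4278 + (1−p*)·21.9298]/1.14 = 10.8244. B = V − Δ·S = 34.2147.
(1,0): S=73.0000. Δ = (V_up−V_dn)/(S_up−S_dn) = (19.2367−19.2367)/(98.5500−53.2900) = 0.0000. V = [p*·19.2367 + (1−p*)·19.2367]/1.14 = 16.8743. B = V − Δ·S = 16.8743.
(1,1): S=135.0000. Δ = (V_up−V_dn)/(S_up−S_dn) = (10.8244−19.2367)/(182.2500−98.5500) = -0.1005. V = [p*·10.8244 + (1−p*)·19.2367]/1.14 = 11.9945. B = V − Δ·S = 25.5627.
(0,0): S=100.0000. Δ = (V_up−V_dn)/(S_up−S_dn) = (11.9945−16.8743)/(135.0000−73.0000) = -0.0787. V = [p*·11.9945 + (1−p*)·16.8743]/1.14 = 11.9713. B = V − Δ·S = 19.8420.
Each (Δ,B) replicates both successor values, so the strategy is self-financing and V0 is arbitrage-free.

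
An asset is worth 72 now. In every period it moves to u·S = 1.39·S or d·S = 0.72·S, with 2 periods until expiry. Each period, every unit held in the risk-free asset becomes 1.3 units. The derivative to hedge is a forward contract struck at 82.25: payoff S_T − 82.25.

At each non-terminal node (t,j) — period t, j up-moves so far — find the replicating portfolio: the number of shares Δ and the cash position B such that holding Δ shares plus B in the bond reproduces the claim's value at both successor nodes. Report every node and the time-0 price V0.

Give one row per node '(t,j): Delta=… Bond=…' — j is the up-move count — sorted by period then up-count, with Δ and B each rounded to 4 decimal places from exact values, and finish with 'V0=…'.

Risk-neutral probability p* = (R−d)/(u−d) = (1.3−0.72)/(1.39−0.72) = 0.8657.
Terminal payoffs: V(2,0)=-44.9252, V(2,1)=-10.1924, V(2,2)=56.8612
  t=1,j=0: stock 51.8400 → up 72.0576 (V=-10.1924), down 37.3248 (V=-44.9252). Price -11.4292; hedge Δ=1.0000, bond B=-63.2692.
  t=1,j=1: stock 100.0800 → up 139.1112 (V=56.8612), down 72.0576 (V=-10.1924). Price 36.8108; hedge Δ=1.0000, bond B=-63.2692.
  t=0,j=0: stock 72.0000 → up 100.0800 (V=36.8108), down 51.8400 (V=-11.4292). Price 23.3314; hedge Δ=1.0000, bond B=-48.6686.
Each (Δ,B) replicates both successor values, so the strategy is self-financing and V0 is arbitrage-free.

(0,0): Delta=1.0000 Bond=-48.6686
(1,0): Delta=1.0000 Bond=-63.2692
(1,1): Delta=1.0000 Bond=-63.2692
V0=23.3314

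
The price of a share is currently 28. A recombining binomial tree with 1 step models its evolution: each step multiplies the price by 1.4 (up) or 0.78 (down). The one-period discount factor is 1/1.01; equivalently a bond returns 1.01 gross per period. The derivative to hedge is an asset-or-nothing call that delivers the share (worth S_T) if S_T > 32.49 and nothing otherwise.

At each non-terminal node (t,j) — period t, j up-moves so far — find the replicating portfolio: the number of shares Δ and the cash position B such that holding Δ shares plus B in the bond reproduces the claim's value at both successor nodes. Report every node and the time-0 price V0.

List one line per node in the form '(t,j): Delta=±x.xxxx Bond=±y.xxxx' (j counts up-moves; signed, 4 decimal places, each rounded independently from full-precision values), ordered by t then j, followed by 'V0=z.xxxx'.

(0,0): Delta=2.2581 Bond=-48.8279
V0=14.3980

Under the risk-neutral measure, an up-move has probability p* = (R−d)/(u−d) = 0.3710 and values discount at R = 1.01.
At expiry t=1: V(1,0)=0.0000, V(1,1)=39.2000
  t=0,j=0: stock 28.0000 → up 39.2000 (V=39.2000), down 21.8400 (V=0.0000). Price 14.3980; hedge Δ=2.2581, bond B=-48.8279.
Each (Δ,B) replicates both successor values, so the strategy is self-financing and V0 is arbitrage-free.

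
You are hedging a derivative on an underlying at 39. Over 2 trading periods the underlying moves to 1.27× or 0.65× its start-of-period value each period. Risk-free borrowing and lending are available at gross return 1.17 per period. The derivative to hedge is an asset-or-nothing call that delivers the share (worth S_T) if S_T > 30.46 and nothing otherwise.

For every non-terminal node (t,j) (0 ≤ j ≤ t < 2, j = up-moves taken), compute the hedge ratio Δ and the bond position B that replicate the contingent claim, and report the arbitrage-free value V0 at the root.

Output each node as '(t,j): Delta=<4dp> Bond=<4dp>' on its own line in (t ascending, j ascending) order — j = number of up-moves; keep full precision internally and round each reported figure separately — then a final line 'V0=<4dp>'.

(0,0): Delta=1.0939 Bond=-3.9769
(1,0): Delta=2.0484 Bond=-28.8481
(1,1): Delta=1.0000 Bond=0.0000
V0=38.6869

Since d<R<u, set p* = (R−d)/(u−d) = 0.8387; price each node as the discounted p*-expectation of its children.
Terminal values V(2,·): V(2,0)=0.0000, V(2,1)=32.1945, V(2,2)=62.9031
(1,0): S=25.3500. Δ = (V_up−V_dn)/(S_up−S_dn) = (32.1945−0.0000)/(32.1945−16.4775) = 2.0484. V = [p*·32.1945 + (1−p*)·0.0000]/1.17 = 23.0785. B = V − Δ·S = -28.8481.
(1,1): S=49.5300. Δ = (V_up−V_dn)/(S_up−S_dn) = (62.9031−32.1945)/(62.9031−32.1945) = 1.0000. V = [p*·62.9031 + (1−p*)·32.1945]/1.17 = 49.5300. B = V − Δ·S = 0.0000.
(0,0): S=39.0000. Δ = (V_up−V_dn)/(S_up−S_dn) = (49.5300−23.0785)/(49.5300−25.3500) = 1.0939. V = [p*·49.5300 + (1−p*)·23.0785]/1.17 = 38.6869. B = V − Δ·S = -3.9769.
Check: Δ(0,0)·S0 + B(0,0) = 38.6869 = V0.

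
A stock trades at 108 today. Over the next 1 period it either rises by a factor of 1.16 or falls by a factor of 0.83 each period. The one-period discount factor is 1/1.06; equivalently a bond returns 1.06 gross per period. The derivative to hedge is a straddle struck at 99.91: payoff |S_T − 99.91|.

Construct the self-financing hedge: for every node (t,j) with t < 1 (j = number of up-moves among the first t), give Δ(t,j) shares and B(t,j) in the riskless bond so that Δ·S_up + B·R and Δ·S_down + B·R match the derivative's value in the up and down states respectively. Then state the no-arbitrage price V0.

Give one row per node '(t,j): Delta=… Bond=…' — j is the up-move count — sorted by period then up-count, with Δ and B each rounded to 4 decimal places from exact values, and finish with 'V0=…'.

(0,0): Delta=0.4237 Bond=-26.1404
V0=19.6172

No-arbitrage ⇒ martingale measure with p* = (R−d)/(u−d) = 0.6970.
Terminal payoffs: V(1,0)=10.2700, V(1,1)=25.3700
(0,0): S=108.0000. Δ = (V_up−V_dn)/(S_up−S_dn) = (25.3700−10.2700)/(125.2800−89.6400) = 0.4237. V = [p*·25.3700 + (1−p*)·10.2700]/1.06 = 19.6172. B = V − Δ·S = -26.1404.
The time-0 hedge costs 19.6172, which is the no-arbitrage price.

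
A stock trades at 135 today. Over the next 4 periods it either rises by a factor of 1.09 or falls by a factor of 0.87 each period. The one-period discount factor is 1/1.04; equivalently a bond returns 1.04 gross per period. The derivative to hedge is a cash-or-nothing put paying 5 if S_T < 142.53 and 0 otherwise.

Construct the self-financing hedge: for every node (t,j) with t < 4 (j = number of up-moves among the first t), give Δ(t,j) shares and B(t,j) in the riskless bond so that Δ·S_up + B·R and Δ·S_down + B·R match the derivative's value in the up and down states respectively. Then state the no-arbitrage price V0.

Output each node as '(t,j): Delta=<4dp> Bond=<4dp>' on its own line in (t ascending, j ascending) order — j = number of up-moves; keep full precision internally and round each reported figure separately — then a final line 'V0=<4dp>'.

Under the risk-neutral measure, an up-move has probability p* = (R−d)/(u−d) = 0.7727 and values discount at R = 1.04.
At expiry t=4: V(4,0)=5.0000, V(4,1)=5.0000, V(4,2)=5.0000, V(4,3)=0.0000, V(4,4)=0.0000
(3,0): S=88.8979. Δ = (V_up−V_dn)/(S_up−S_dn) = (5.0000−5.0000)/(96.8987−77.3412) = 0.0000. V = [p*·5.0000 + (1−p*)·5.0000]/1.04 = 4.8077. B = V − Δ·S = 4.8077.
(3,1): S=111.3778. Δ = (V_up−V_dn)/(S_up−S_dn) = (5.0000−5.0000)/(121.4018−96.8987) = 0.0000. V = [p*·5.0000 + (1−p*)·5.0000]/1.04 = 4.8077. B = V − Δ·S = 4.8077.
(3,2): S=139.5423. Δ = (V_up−V_dn)/(S_up−S_dn) = (0.0000−5.0000)/(152.1012−121.4018) = -0.1629. V = [p*·0.0000 + (1−p*)·5.0000]/1.04 = 1.0927. B = V − Δ·S = 23.8199.
(3,3): S=174.8289. Δ = (V_up−V_dn)/(S_up−S_dn) = (0.0000−0.0000)/(190.5635−152.1012) = 0.0000. V = [p*·0.0000 + (1−p*)·0.0000]/1.04 = 0.0000. B = V − Δ·S = 0.0000.
(2,0): S=102.1815. Δ = (V_up−V_dn)/(S_up−S_dn) = (4.8077−4.8077)/(111.3778−88.8979) = 0.0000. V = [p*·4.8077 + (1−p*)·4.8077]/1.04 = 4.6228. B = V − Δ·S = 4.6228.
(2,1): S=128.0205. Δ = (V_up−V_dn)/(S_up−S_dn) = (1.0927−4.8077)/(139.5423−111.3778) = -0.1319. V = [p*·1.0927 + (1−p*)·4.8077]/1.04 = 1.8625. B = V − Δ·S = 18.7490.
(2,2): S=160.3935. Δ = (V_up−V_dn)/(S_up−S_dn) = (0.0000−1.0927)/(174.8289−139.5423) = -0.0310. V = [p*·0.0000 + (1−p*)·1.0927]/1.04 = 0.2388. B = V − Δ·S = 5.2054.
(1,0): S=117.4500. Δ = (V_up−V_dn)/(S_up−S_dn) = (1.8625−4.6228)/(128.0205−102.1815) = -0.1068. V = [p*·1.8625 + (1−p*)·4.6228]/1.04 = 2.3941. B = V − Δ·S = 14.9409.
(1,1): S=147.1500. Δ = (V_up−V_dn)/(S_up−S_dn) = (0.2388−1.8625)/(160.3935−128.0205) = -0.0502. V = [p*·0.2388 + (1−p*)·1.8625]/1.04 = 0.5844. B = V − Δ·S = 7.9649.
(0,0): S=135.0000. Δ = (V_up−V_dn)/(S_up−S_dn) = (0.5844−2.3941)/(147.1500−117.4500) = -0.0609. V = [p*·0.5844 + (1−p*)·2.3941]/1.04 = 0.9574. B = V − Δ·S = 9.1830.
Check: Δ(0,0)·S0 + B(0,0) = 0.9574 = V0.

(0,0): Delta=-0.0609 Bond=9.1830
(1,0): Delta=-0.1068 Bond=14.9409
(1,1): Delta=-0.0502 Bond=7.9649
(2,0): Delta=0.0000 Bond=4.6228
(2,1): Delta=-0.1319 Bond=18.7490
(2,2): Delta=-0.0310 Bond=5.2054
(3,0): Delta=0.0000 Bond=4.8077
(3,1): Delta=0.0000 Bond=4.8077
(3,2): Delta=-0.1629 Bond=23.8199
(3,3): Delta=0.0000 Bond=0.0000
V0=0.9574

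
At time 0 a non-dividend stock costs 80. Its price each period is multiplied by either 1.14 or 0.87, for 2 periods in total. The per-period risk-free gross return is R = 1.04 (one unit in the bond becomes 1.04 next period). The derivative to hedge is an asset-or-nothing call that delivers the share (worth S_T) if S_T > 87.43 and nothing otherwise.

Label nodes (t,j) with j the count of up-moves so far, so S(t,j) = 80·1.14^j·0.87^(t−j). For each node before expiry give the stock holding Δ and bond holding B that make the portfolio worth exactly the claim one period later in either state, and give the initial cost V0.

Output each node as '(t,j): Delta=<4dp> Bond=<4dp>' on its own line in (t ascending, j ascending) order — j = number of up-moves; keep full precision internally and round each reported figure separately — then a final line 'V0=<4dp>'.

Under the risk-neutral measure, an up-move has probability p* = (R−d)/(u−d) = 0.6296 and values discount at R = 1.04.
Terminal payoffs: V(2,0)=0.0000, V(2,1)=0.0000, V(2,2)=103.9680
Node (1,0) S=69.6000: V=(p*·0.0000+(1−p*)·0.0000)/1.04=0.0000; Δ=(0.0000−0.0000)/(79.3440−60.5520)=0.0000; B=V−Δ·S=0.0000
Node (1,1) S=91.2000: V=(p*·103.9680+(1−p*)·0.0000)/1.04=62.9436; Δ=(103.9680−0.0000)/(103.9680−79.3440)=4.2222; B=V−Δ·S=-322.1231
Node (0,0) S=80.0000: V=(p*·62.9436+(1−p*)·0.0000)/1.04=38.1069; Δ=(62.9436−0.0000)/(91.2000−69.6000)=2.9141; B=V−Δ·S=-195.0175
Root portfolio cost Δ·80+B reproduces V0=38.1069.

(0,0): Delta=2.9141 Bond=-195.0175
(1,0): Delta=0.0000 Bond=0.0000
(1,1): Delta=4.2222 Bond=-322.1231
V0=38.1069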